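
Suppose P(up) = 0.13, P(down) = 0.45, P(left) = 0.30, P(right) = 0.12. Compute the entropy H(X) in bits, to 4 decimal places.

H = −Σ pᵢ log₂ pᵢ.
−0.13·log₂(0.13) = 0.3826
−0.45·log₂(0.45) = 0.5184
−0.30·log₂(0.30) = 0.5211
−0.12·log₂(0.12) = 0.3671
Sum ≈ 1.7892 → 1.7892 bits.

1.7892 bits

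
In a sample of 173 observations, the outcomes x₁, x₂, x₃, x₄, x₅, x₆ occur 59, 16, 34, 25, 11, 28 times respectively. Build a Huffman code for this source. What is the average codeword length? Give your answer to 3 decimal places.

Probabilities are the counts divided by 173.
Repeatedly combine the two least-probable nodes; the expected code length is the sum of the merged weights.
merge 11/173 + 16/173 → 27/173
merge 25/173 + 27/173 → 52/173
merge 28/173 + 34/173 → 62/173
merge 52/173 + 59/173 → 111/173
merge 62/173 + 111/173 → 1
L = 27/173 + 52/173 + 62/173 + 111/173 + 1 = 425/173 ≈ 2.457 bits/symbol.

2.457 bits/symbol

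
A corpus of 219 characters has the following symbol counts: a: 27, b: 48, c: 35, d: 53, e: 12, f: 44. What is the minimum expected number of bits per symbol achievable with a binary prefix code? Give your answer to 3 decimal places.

Probabilities are the counts divided by 219.
Repeatedly combine the two least-probable nodes; the expected code length is the sum of the merged weights.
merge 4/73 + 9/73 → 13/73
merge 35/219 + 13/73 → 74/219
merge 44/219 + 16/73 → 92/219
merge 53/219 + 74/219 → 127/219
merge 92/219 + 127/219 → 1
L = 13/73 + 74/219 + 92/219 + 127/219 + 1 = 551/219 ≈ 2.516 bits/symbol.

2.516 bits/symbol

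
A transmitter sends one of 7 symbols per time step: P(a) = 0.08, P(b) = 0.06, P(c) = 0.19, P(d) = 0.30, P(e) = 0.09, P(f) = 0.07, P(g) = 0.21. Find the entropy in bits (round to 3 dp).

H = −Σ pᵢ log₂ pᵢ.
−0.08·log₂(0.08) = 0.2915
−0.06·log₂(0.06) = 0.2435
−0.19·log₂(0.19) = 0.4552
−0.30·log₂(0.30) = 0.5211
−0.09·log₂(0.09) = 0.3127
−0.07·log₂(0.07) = 0.2686
−0.21·log₂(0.21) = 0.4728
Sum ≈ 2.5654 → 2.565 bits.

2.565 bits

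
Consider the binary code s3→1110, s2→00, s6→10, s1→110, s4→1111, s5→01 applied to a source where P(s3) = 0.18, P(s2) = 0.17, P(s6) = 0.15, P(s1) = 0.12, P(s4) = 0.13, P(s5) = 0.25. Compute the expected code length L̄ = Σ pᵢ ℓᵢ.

2.74 bits/symbol

L̄ = Σ pᵢ·ℓᵢ = 0.18·4 + 0.17·2 + 0.15·2 + 0.12·3 + 0.13·4 + 0.25·2 = 2.74 bits/symbol.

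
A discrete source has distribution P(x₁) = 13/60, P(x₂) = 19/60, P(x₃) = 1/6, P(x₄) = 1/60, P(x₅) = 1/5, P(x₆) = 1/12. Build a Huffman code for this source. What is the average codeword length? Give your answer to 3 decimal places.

2.367 bits/symbol

Repeatedly combine the two least-probable nodes; the expected code length is the sum of the merged weights.
merge 1/60 + 1/12 → 1/10
merge 1/10 + 1/6 → 4/15
merge 1/5 + 13/60 → 5/12
merge 4/15 + 19/60 → 7/12
merge 5/12 + 7/12 → 1
L = 1/10 + 4/15 + 5/12 + 7/12 + 1 = 71/30 ≈ 2.367 bits/symbol.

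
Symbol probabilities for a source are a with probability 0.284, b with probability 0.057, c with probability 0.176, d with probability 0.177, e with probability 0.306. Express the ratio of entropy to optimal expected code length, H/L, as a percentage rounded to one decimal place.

96.6%

Entropy H = −Σ p log₂ p ≈ 2.1574 bits.
Huffman merges: 57/1000+22/125→233/1000; 177/1000+233/1000→41/100; 71/250+153/500→59/100; 41/100+59/100→1. L = 2233/1000 ≈ 2.2330.
Efficiency = H/L = 2.1574/2.2330 = 96.6%.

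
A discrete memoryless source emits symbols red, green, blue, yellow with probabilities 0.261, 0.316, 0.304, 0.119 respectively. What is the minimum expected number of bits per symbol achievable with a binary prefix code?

Repeatedly combine the two least-probable nodes; the expected code length is the sum of the merged weights.
merge 119/1000 + 261/1000 → 19/50
merge 38/125 + 79/250 → 31/50
merge 19/50 + 31/50 → 1
L = 19/50 + 31/50 + 1 = 2 bits/symbol.

2 bits/symbol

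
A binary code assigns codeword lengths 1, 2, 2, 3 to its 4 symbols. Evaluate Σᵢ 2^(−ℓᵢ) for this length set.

1.125

With common denominator 2^3 = 8: Σ 2^(−ℓᵢ) = 4/8 + 2/8 + 2/8 + 1/8 = 9/8 = 1.125.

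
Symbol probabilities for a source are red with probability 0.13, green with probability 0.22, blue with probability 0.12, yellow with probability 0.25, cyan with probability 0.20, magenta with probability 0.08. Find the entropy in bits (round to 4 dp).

H = −Σ pᵢ log₂ pᵢ.
−0.13·log₂(0.13) = 0.3826
−0.22·log₂(0.22) = 0.4806
−0.12·log₂(0.12) = 0.3671
−0.25·log₂(0.25) = 0.5000
−0.20·log₂(0.20) = 0.4644
−0.08·log₂(0.08) = 0.2915
Sum ≈ 2.4862 → 2.4862 bits.

2.4862 bits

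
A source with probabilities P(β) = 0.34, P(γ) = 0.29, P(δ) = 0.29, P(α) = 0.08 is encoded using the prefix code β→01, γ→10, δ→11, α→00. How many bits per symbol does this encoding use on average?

2 bits/symbol

L̄ = Σ pᵢ·ℓᵢ = 0.34·2 + 0.29·2 + 0.29·2 + 0.08·2 = 2 bits/symbol.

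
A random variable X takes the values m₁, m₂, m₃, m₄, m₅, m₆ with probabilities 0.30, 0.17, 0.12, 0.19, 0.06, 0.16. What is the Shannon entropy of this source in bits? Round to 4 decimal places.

2.4445 bits

H = −Σ pᵢ log₂ pᵢ.
−0.30·log₂(0.30) = 0.5211
−0.17·log₂(0.17) = 0.4346
−0.12·log₂(0.12) = 0.3671
−0.19·log₂(0.19) = 0.4552
−0.06·log₂(0.06) = 0.2435
−0.16·log₂(0.16) = 0.4230
Sum ≈ 2.4445 → 2.4445 bits.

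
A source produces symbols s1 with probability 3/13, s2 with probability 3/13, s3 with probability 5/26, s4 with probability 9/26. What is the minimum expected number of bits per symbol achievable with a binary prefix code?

2 bits/symbol

Repeatedly combine the two least-probable nodes; the expected code length is the sum of the merged weights.
merge 5/26 + 3/13 → 11/26
merge 3/13 + 9/26 → 15/26
merge 11/26 + 15/26 → 1
L = 11/26 + 15/26 + 1 = 2 bits/symbol.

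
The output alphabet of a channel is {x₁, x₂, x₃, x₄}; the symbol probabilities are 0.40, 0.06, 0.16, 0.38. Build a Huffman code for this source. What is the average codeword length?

Repeatedly combine the two least-probable nodes; the expected code length is the sum of the merged weights.
merge 3/50 + 4/25 → 11/50
merge 11/50 + 19/50 → 3/5
merge 2/5 + 3/5 → 1
L = 11/50 + 3/5 + 1 = 91/50 = 1.82 bits/symbol.

1.82 bits/symbol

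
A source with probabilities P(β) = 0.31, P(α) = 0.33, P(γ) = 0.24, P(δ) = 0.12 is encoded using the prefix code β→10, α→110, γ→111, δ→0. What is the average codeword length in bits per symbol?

2.45 bits/symbol

L̄ = Σ pᵢ·ℓᵢ = 0.31·2 + 0.33·3 + 0.24·3 + 0.12·1 = 2.45 bits/symbol.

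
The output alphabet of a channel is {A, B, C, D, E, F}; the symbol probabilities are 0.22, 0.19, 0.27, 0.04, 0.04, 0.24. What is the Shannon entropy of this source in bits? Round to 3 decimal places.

2.311 bits

H = −Σ pᵢ log₂ pᵢ.
−0.22·log₂(0.22) = 0.4806
−0.19·log₂(0.19) = 0.4552
−0.27·log₂(0.27) = 0.5100
−0.04·log₂(0.04) = 0.1858
−0.04·log₂(0.04) = 0.1858
−0.24·log₂(0.24) = 0.4941
Sum ≈ 2.3115 → 2.311 bits.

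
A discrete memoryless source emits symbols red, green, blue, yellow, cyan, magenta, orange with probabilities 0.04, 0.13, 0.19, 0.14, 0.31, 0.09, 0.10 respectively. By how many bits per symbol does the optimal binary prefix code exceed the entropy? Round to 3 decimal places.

Entropy H = −Σ p log₂ p ≈ 2.5894 bits.
Huffman merges: 1/25+9/100→13/100; 1/10+13/100→23/100; 13/100+7/50→27/100; 19/100+23/100→21/50; 27/100+31/100→29/50; 21/50+29/50→1. L = 263/100 ≈ 2.6300.
L − H = 2.6300 − 2.5894 = 0.041 bits.

0.041 bits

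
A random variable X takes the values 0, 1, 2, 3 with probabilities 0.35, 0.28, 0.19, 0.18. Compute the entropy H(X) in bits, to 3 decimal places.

1.945 bits

H = −Σ pᵢ log₂ pᵢ.
−0.35·log₂(0.35) = 0.5301
−0.28·log₂(0.28) = 0.5142
−0.19·log₂(0.19) = 0.4552
−0.18·log₂(0.18) = 0.4453
Sum ≈ 1.9449 → 1.945 bits.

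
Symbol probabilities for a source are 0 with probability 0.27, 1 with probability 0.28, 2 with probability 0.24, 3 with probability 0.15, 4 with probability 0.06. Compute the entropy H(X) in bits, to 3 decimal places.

2.172 bits

H = −Σ pᵢ log₂ pᵢ.
−0.27·log₂(0.27) = 0.5100
−0.28·log₂(0.28) = 0.5142
−0.24·log₂(0.24) = 0.4941
−0.15·log₂(0.15) = 0.4105
−0.06·log₂(0.06) = 0.2435
Sum ≈ 2.1725 → 2.172 bits.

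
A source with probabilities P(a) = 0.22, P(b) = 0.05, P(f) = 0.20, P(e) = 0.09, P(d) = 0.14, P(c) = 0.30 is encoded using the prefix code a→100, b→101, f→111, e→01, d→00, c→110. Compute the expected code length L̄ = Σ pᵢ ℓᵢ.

L̄ = Σ pᵢ·ℓᵢ = 0.22·3 + 0.05·3 + 0.20·3 + 0.09·2 + 0.14·2 + 0.30·3 = 2.77 bits/symbol.

2.77 bits/symbol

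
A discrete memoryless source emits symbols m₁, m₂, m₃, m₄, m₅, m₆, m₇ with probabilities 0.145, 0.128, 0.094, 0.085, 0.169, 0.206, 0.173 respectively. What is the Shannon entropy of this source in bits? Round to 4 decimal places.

2.7474 bits

H = −Σ pᵢ log₂ pᵢ.
−0.145·log₂(0.145) = 0.4040
−0.128·log₂(0.128) = 0.3796
−0.094·log₂(0.094) = 0.3207
−0.085·log₂(0.085) = 0.3023
−0.169·log₂(0.169) = 0.4335
−0.206·log₂(0.206) = 0.4695
−0.173·log₂(0.173) = 0.4379
Sum ≈ 2.7474 → 2.7474 bits.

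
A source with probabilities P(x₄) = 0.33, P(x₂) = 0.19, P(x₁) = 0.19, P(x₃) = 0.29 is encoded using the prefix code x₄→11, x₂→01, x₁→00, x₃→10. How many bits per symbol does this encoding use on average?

2 bits/symbol

L̄ = Σ pᵢ·ℓᵢ = 0.33·2 + 0.19·2 + 0.19·2 + 0.29·2 = 2 bits/symbol.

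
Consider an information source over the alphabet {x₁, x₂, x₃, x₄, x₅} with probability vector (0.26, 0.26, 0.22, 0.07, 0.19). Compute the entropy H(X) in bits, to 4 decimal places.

2.2149 bits

H = −Σ pᵢ log₂ pᵢ.
−0.26·log₂(0.26) = 0.5053
−0.26·log₂(0.26) = 0.5053
−0.22·log₂(0.22) = 0.4806
−0.07·log₂(0.07) = 0.2686
−0.19·log₂(0.19) = 0.4552
Sum ≈ 2.2149 → 2.2149 bits.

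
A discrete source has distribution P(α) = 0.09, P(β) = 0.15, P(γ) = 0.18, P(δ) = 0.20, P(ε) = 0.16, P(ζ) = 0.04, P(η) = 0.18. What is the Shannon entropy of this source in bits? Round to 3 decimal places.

2.687 bits

H = −Σ pᵢ log₂ pᵢ.
−0.09·log₂(0.09) = 0.3127
−0.15·log₂(0.15) = 0.4105
−0.18·log₂(0.18) = 0.4453
−0.20·log₂(0.20) = 0.4644
−0.16·log₂(0.16) = 0.4230
−0.04·log₂(0.04) = 0.1858
−0.18·log₂(0.18) = 0.4453
Sum ≈ 2.6870 → 2.687 bits.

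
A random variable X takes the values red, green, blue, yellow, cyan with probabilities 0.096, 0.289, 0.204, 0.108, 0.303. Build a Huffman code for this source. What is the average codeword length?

2.204 bits/symbol

Repeatedly combine the two least-probable nodes; the expected code length is the sum of the merged weights.
merge 12/125 + 27/250 → 51/250
merge 51/250 + 51/250 → 51/125
merge 289/1000 + 303/1000 → 74/125
merge 51/125 + 74/125 → 1
L = 51/250 + 51/125 + 74/125 + 1 = 551/250 = 2.204 bits/symbol.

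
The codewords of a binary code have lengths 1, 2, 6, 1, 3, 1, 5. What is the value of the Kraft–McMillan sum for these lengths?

With common denominator 2^6 = 64: Σ 2^(−ℓᵢ) = 32/64 + 16/64 + 1/64 + 32/64 + 8/64 + 32/64 + 2/64 = 123/64 = 1.921875.

1.921875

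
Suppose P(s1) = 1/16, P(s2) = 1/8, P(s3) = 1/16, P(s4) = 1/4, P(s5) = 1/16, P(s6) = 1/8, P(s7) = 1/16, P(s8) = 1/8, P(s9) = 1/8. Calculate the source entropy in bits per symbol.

3 bits

Each probability is a power of 1/2, so log₂(1/p) is an integer.
H = Σ p·log₂(1/p) = 1/16·4 + 1/8·3 + 1/16·4 + 1/4·2 + 1/16·4 + 1/8·3 + 1/16·4 + 1/8·3 + 1/8·3 = 3 bits.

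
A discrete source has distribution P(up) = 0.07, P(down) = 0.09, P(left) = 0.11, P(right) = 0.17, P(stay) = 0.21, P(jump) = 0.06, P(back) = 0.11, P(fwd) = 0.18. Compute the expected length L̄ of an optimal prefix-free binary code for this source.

2.92 bits/symbol

Repeatedly combine the two least-probable nodes; the expected code length is the sum of the merged weights.
merge 3/50 + 7/100 → 13/100
merge 9/100 + 11/100 → 1/5
merge 11/100 + 13/100 → 6/25
merge 17/100 + 9/50 → 7/20
merge 1/5 + 21/100 → 41/100
merge 6/25 + 7/20 → 59/100
merge 41/100 + 59/100 → 1
L = 13/100 + 1/5 + 6/25 + 7/20 + 41/100 + 59/100 + 1 = 73/25 = 2.92 bits/symbol.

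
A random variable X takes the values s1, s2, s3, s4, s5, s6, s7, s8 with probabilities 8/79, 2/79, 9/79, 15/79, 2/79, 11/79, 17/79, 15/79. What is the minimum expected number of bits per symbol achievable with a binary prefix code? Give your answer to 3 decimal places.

2.797 bits/symbol

Repeatedly combine the two least-probable nodes; the expected code length is the sum of the merged weights.
merge 2/79 + 2/79 → 4/79
merge 4/79 + 8/79 → 12/79
merge 9/79 + 11/79 → 20/79
merge 12/79 + 15/79 → 27/79
merge 15/79 + 17/79 → 32/79
merge 20/79 + 27/79 → 47/79
merge 32/79 + 47/79 → 1
L = 4/79 + 12/79 + 20/79 + 27/79 + 32/79 + 47/79 + 1 = 221/79 ≈ 2.797 bits/symbol.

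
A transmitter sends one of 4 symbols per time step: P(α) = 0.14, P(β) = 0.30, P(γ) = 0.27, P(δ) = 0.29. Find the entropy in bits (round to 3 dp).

H = −Σ pᵢ log₂ pᵢ.
−0.14·log₂(0.14) = 0.3971
−0.30·log₂(0.30) = 0.5211
−0.27·log₂(0.27) = 0.5100
−0.29·log₂(0.29) = 0.5179
Sum ≈ 1.9461 → 1.946 bits.

1.946 bits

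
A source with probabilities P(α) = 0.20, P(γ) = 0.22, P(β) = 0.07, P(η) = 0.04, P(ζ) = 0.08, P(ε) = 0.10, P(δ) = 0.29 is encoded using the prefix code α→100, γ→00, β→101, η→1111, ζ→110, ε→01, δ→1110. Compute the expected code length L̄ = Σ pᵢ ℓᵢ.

L̄ = Σ pᵢ·ℓᵢ = 0.20·3 + 0.22·2 + 0.07·3 + 0.04·4 + 0.08·3 + 0.10·2 + 0.29·4 = 3.01 bits/symbol.

3.01 bits/symbol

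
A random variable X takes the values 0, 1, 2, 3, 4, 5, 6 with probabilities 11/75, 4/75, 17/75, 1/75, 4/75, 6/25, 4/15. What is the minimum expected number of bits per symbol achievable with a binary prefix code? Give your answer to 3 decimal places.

2.453 bits/symbol

Repeatedly combine the two least-probable nodes; the expected code length is the sum of the merged weights.
merge 1/75 + 4/75 → 1/15
merge 4/75 + 1/15 → 3/25
merge 3/25 + 11/75 → 4/15
merge 17/75 + 6/25 → 7/15
merge 4/15 + 4/15 → 8/15
merge 7/15 + 8/15 → 1
L = 1/15 + 3/25 + 4/15 + 7/15 + 8/15 + 1 = 184/75 ≈ 2.453 bits/symbol.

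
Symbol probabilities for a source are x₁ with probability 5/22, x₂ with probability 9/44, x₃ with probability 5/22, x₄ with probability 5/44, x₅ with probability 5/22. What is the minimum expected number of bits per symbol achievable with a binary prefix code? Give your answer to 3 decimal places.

2.318 bits/symbol

Repeatedly combine the two least-probable nodes; the expected code length is the sum of the merged weights.
merge 5/44 + 9/44 → 7/22
merge 5/22 + 5/22 → 5/11
merge 5/22 + 7/22 → 6/11
merge 5/11 + 6/11 → 1
L = 7/22 + 5/11 + 6/11 + 1 = 51/22 ≈ 2.318 bits/symbol.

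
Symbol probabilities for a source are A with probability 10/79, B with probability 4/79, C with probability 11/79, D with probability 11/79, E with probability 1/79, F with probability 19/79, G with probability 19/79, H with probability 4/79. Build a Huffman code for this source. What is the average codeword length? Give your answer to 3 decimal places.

2.696 bits/symbol

Repeatedly combine the two least-probable nodes; the expected code length is the sum of the merged weights.
merge 1/79 + 4/79 → 5/79
merge 4/79 + 5/79 → 9/79
merge 9/79 + 10/79 → 19/79
merge 11/79 + 11/79 → 22/79
merge 19/79 + 19/79 → 38/79
merge 19/79 + 22/79 → 41/79
merge 38/79 + 41/79 → 1
L = 5/79 + 9/79 + 19/79 + 22/79 + 38/79 + 41/79 + 1 = 213/79 ≈ 2.696 bits/symbol.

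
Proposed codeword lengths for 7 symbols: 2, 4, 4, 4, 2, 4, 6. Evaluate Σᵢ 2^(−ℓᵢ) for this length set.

With common denominator 2^6 = 64: Σ 2^(−ℓᵢ) = 16/64 + 4/64 + 4/64 + 4/64 + 16/64 + 4/64 + 1/64 = 49/64 = 0.765625.

0.765625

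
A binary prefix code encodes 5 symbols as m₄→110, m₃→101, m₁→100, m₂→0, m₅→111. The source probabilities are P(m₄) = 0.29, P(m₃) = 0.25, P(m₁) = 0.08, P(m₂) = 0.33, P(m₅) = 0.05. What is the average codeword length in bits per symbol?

2.34 bits/symbol

L̄ = Σ pᵢ·ℓᵢ = 0.29·3 + 0.25·3 + 0.08·3 + 0.33·1 + 0.05·3 = 2.34 bits/symbol.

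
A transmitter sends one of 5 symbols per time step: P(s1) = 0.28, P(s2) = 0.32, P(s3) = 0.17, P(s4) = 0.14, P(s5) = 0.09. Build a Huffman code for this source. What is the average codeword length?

Repeatedly combine the two least-probable nodes; the expected code length is the sum of the merged weights.
merge 9/100 + 7/50 → 23/100
merge 17/100 + 23/100 → 2/5
merge 7/25 + 8/25 → 3/5
merge 2/5 + 3/5 → 1
L = 23/100 + 2/5 + 3/5 + 1 = 223/100 = 2.23 bits/symbol.

2.23 bits/symbol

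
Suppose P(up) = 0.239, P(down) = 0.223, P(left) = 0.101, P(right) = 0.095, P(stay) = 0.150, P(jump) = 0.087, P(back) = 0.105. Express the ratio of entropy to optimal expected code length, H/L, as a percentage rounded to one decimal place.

Entropy H = −Σ p log₂ p ≈ 2.6914 bits.
Huffman merges: 87/1000+19/200→91/500; 101/1000+21/200→103/500; 3/20+91/500→83/250; 103/500+223/1000→429/1000; 239/1000+83/250→571/1000; 429/1000+571/1000→1. L = 68/25 ≈ 2.7200.
Efficiency = H/L = 2.6914/2.7200 = 98.9%.

98.9%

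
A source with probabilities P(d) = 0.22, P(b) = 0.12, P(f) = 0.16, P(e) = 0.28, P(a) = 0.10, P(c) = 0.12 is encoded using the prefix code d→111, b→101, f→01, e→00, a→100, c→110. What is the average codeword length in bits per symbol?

2.56 bits/symbol

L̄ = Σ pᵢ·ℓᵢ = 0.22·3 + 0.12·3 + 0.16·2 + 0.28·2 + 0.10·3 + 0.12·3 = 2.56 bits/symbol.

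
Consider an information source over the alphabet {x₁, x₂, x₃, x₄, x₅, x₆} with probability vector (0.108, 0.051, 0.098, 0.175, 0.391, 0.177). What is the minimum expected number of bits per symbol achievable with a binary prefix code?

Repeatedly combine the two least-probable nodes; the expected code length is the sum of the merged weights.
merge 51/1000 + 49/500 → 149/1000
merge 27/250 + 149/1000 → 257/1000
merge 7/40 + 177/1000 → 44/125
merge 257/1000 + 44/125 → 609/1000
merge 391/1000 + 609/1000 → 1
L = 149/1000 + 257/1000 + 44/125 + 609/1000 + 1 = 2367/1000 = 2.367 bits/symbol.

2.367 bits/symbol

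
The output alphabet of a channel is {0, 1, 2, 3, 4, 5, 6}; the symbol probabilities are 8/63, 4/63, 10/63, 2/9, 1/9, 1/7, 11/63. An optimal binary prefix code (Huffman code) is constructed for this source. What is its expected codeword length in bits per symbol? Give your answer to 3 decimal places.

Repeatedly combine the two least-probable nodes; the expected code length is the sum of the merged weights.
merge 4/63 + 1/9 → 11/63
merge 8/63 + 1/7 → 17/63
merge 10/63 + 11/63 → 1/3
merge 11/63 + 2/9 → 25/63
merge 17/63 + 1/3 → 38/63
merge 25/63 + 38/63 → 1
L = 11/63 + 17/63 + 1/3 + 25/63 + 38/63 + 1 = 25/9 ≈ 2.778 bits/symbol.

2.778 bits/symbol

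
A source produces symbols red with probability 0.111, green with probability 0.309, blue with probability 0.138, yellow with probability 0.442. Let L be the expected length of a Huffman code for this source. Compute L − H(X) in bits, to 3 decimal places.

0.017 bits

Entropy H = −Σ p log₂ p ≈ 1.7905 bits.
Huffman merges: 111/1000+69/500→249/1000; 249/1000+309/1000→279/500; 221/500+279/500→1. L = 1807/1000 ≈ 1.8070.
L − H = 1.8070 − 1.7905 = 0.017 bits.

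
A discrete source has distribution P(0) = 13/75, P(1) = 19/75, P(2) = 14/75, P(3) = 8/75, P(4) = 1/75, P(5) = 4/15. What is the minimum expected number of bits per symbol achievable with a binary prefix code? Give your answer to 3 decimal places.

Repeatedly combine the two least-probable nodes; the expected code length is the sum of the merged weights.
merge 1/75 + 8/75 → 3/25
merge 3/25 + 13/75 → 22/75
merge 14/75 + 19/75 → 11/25
merge 4/15 + 22/75 → 14/25
merge 11/25 + 14/25 → 1
L = 3/25 + 22/75 + 11/25 + 14/25 + 1 = 181/75 ≈ 2.413 bits/symbol.

2.413 bits/symbol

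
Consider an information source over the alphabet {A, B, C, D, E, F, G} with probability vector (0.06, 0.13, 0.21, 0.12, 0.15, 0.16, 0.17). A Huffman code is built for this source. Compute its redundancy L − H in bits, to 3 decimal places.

Entropy H = −Σ p log₂ p ≈ 2.7342 bits.
Huffman merges: 3/50+3/25→9/50; 13/100+3/20→7/25; 4/25+17/100→33/100; 9/50+21/100→39/100; 7/25+33/100→61/100; 39/100+61/100→1. L = 279/100 ≈ 2.7900.
L − H = 2.7900 − 2.7342 = 0.056 bits.

0.056 bits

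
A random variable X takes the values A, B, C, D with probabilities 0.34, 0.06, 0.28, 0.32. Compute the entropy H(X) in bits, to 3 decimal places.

H = −Σ pᵢ log₂ pᵢ.
−0.34·log₂(0.34) = 0.5292
−0.06·log₂(0.06) = 0.2435
−0.28·log₂(0.28) = 0.5142
−0.32·log₂(0.32) = 0.5260
Sum ≈ 1.8130 → 1.813 bits.

1.813 bits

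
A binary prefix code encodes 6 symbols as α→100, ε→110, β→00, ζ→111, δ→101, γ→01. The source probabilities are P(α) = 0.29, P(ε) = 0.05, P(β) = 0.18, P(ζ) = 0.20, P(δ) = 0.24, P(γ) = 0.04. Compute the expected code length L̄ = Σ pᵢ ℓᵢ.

L̄ = Σ pᵢ·ℓᵢ = 0.29·3 + 0.05·3 + 0.18·2 + 0.20·3 + 0.24·3 + 0.04·2 = 2.78 bits/symbol.

2.78 bits/symbol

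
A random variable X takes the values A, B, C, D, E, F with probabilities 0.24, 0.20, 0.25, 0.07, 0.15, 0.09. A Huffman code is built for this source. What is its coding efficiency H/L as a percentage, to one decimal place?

99.2%

Entropy H = −Σ p log₂ p ≈ 2.4503 bits.
Huffman merges: 7/100+9/100→4/25; 3/20+4/25→31/100; 1/5+6/25→11/25; 1/4+31/100→14/25; 11/25+14/25→1. L = 247/100 ≈ 2.4700.
Efficiency = H/L = 2.4503/2.4700 = 99.2%.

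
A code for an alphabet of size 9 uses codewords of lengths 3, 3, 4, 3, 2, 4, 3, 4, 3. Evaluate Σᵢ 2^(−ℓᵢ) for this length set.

With common denominator 2^4 = 16: Σ 2^(−ℓᵢ) = 2/16 + 2/16 + 1/16 + 2/16 + 4/16 + 1/16 + 2/16 + 1/16 + 2/16 = 17/16 = 1.0625.

1.0625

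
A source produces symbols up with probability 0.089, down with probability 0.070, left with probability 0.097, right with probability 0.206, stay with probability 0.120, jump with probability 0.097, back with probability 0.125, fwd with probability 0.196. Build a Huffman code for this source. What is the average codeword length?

2.951 bits/symbol

Repeatedly combine the two least-probable nodes; the expected code length is the sum of the merged weights.
merge 7/100 + 89/1000 → 159/1000
merge 97/1000 + 97/1000 → 97/500
merge 3/25 + 1/8 → 49/200
merge 159/1000 + 97/500 → 353/1000
merge 49/250 + 103/500 → 201/500
merge 49/200 + 353/1000 → 299/500
merge 201/500 + 299/500 → 1
L = 159/1000 + 97/500 + 49/200 + 353/1000 + 201/500 + 299/500 + 1 = 2951/1000 = 2.951 bits/symbol.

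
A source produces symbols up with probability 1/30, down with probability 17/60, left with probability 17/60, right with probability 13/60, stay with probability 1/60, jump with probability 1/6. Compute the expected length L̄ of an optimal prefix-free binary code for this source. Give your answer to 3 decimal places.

2.267 bits/symbol

Repeatedly combine the two least-probable nodes; the expected code length is the sum of the merged weights.
merge 1/60 + 1/30 → 1/20
merge 1/20 + 1/6 → 13/60
merge 13/60 + 13/60 → 13/30
merge 17/60 + 17/60 → 17/30
merge 13/30 + 17/30 → 1
L = 1/20 + 13/60 + 13/30 + 17/30 + 1 = 34/15 ≈ 2.267 bits/symbol.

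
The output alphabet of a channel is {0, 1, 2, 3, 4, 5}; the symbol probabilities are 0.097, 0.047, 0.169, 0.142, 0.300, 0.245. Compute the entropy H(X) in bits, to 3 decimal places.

H = −Σ pᵢ log₂ pᵢ.
−0.097·log₂(0.097) = 0.3265
−0.047·log₂(0.047) = 0.2073
−0.169·log₂(0.169) = 0.4335
−0.142·log₂(0.142) = 0.3999
−0.300·log₂(0.300) = 0.5211
−0.245·log₂(0.245) = 0.4971
Sum ≈ 2.3854 → 2.385 bits.

2.385 bits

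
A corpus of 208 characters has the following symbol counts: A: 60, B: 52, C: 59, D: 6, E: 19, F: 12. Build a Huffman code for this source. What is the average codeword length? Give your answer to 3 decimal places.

2.264 bits/symbol

Probabilities are the counts divided by 208.
Repeatedly combine the two least-probable nodes; the expected code length is the sum of the merged weights.
merge 3/104 + 3/52 → 9/104
merge 9/104 + 19/208 → 37/208
merge 37/208 + 1/4 → 89/208
merge 59/208 + 15/52 → 119/208
merge 89/208 + 119/208 → 1
L = 9/104 + 37/208 + 89/208 + 119/208 + 1 = 471/208 ≈ 2.264 bits/symbol.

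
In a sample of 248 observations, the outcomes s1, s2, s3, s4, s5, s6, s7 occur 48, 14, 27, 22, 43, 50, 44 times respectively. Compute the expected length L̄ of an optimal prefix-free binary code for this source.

Probabilities are the counts divided by 248.
Repeatedly combine the two least-probable nodes; the expected code length is the sum of the merged weights.
merge 7/124 + 11/124 → 9/62
merge 27/248 + 9/62 → 63/248
merge 43/248 + 11/62 → 87/248
merge 6/31 + 25/124 → 49/124
merge 63/248 + 87/248 → 75/124
merge 49/124 + 75/124 → 1
L = 9/62 + 63/248 + 87/248 + 49/124 + 75/124 + 1 = 11/4 = 2.75 bits/symbol.

2.75 bits/symbol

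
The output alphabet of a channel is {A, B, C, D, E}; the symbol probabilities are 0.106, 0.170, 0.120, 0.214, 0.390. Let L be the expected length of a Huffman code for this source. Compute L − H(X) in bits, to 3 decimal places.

Entropy H = −Σ p log₂ p ≈ 2.1507 bits.
Huffman merges: 53/500+3/25→113/500; 17/100+107/500→48/125; 113/500+48/125→61/100; 39/100+61/100→1. L = 111/50 ≈ 2.2200.
L − H = 2.2200 − 2.1507 = 0.069 bits.

0.069 bits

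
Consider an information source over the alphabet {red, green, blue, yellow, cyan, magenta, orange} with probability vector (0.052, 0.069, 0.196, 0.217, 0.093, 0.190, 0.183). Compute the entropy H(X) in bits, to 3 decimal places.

2.649 bits

H = −Σ pᵢ log₂ pᵢ.
−0.052·log₂(0.052) = 0.2218
−0.069·log₂(0.069) = 0.2662
−0.196·log₂(0.196) = 0.4608
−0.217·log₂(0.217) = 0.4783
−0.093·log₂(0.093) = 0.3187
−0.190·log₂(0.190) = 0.4552
−0.183·log₂(0.183) = 0.4484
Sum ≈ 2.6493 → 2.649 bits.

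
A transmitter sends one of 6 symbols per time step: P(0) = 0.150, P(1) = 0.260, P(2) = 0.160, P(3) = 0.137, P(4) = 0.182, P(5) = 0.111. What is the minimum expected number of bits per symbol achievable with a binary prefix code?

Repeatedly combine the two least-probable nodes; the expected code length is the sum of the merged weights.
merge 111/1000 + 137/1000 → 31/125
merge 3/20 + 4/25 → 31/100
merge 91/500 + 31/125 → 43/100
merge 13/50 + 31/100 → 57/100
merge 43/100 + 57/100 → 1
L = 31/125 + 31/100 + 43/100 + 57/100 + 1 = 1279/500 = 2.558 bits/symbol.

2.558 bits/symbol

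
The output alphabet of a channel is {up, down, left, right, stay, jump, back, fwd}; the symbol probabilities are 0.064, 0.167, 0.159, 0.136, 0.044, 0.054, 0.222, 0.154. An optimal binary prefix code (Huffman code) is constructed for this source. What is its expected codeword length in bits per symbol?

2.871 bits/symbol

Repeatedly combine the two least-probable nodes; the expected code length is the sum of the merged weights.
merge 11/250 + 27/500 → 49/500
merge 8/125 + 49/500 → 81/500
merge 17/125 + 77/500 → 29/100
merge 159/1000 + 81/500 → 321/1000
merge 167/1000 + 111/500 → 389/1000
merge 29/100 + 321/1000 → 611/1000
merge 389/1000 + 611/1000 → 1
L = 49/500 + 81/500 + 29/100 + 321/1000 + 389/1000 + 611/1000 + 1 = 2871/1000 = 2.871 bits/symbol.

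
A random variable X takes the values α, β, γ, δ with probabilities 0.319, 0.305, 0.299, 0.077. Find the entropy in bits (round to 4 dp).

H = −Σ pᵢ log₂ pᵢ.
−0.319·log₂(0.319) = 0.5258
−0.305·log₂(0.305) = 0.5225
−0.299·log₂(0.299) = 0.5208
−0.077·log₂(0.077) = 0.2848
Sum ≈ 1.8539 → 1.8539 bits.

1.8539 bits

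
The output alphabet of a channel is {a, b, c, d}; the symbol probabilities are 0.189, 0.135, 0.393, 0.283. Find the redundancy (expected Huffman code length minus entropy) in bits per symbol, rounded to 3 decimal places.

0.042 bits

Entropy H = −Σ p log₂ p ≈ 1.8892 bits.
Huffman merges: 27/200+189/1000→81/250; 283/1000+81/250→607/1000; 393/1000+607/1000→1. L = 1931/1000 ≈ 1.9310.
L − H = 1.9310 − 1.8892 = 0.042 bits.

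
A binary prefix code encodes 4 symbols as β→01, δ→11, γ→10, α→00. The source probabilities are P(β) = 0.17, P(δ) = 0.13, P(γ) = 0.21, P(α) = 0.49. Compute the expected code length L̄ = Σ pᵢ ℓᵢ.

2 bits/symbol

L̄ = Σ pᵢ·ℓᵢ = 0.17·2 + 0.13·2 + 0.21·2 + 0.49·2 = 2 bits/symbol.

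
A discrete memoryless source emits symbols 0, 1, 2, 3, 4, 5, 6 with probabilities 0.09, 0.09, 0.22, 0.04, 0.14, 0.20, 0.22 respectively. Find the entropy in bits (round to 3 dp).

H = −Σ pᵢ log₂ pᵢ.
−0.09·log₂(0.09) = 0.3127
−0.09·log₂(0.09) = 0.3127
−0.22·log₂(0.22) = 0.4806
−0.04·log₂(0.04) = 0.1858
−0.14·log₂(0.14) = 0.3971
−0.20·log₂(0.20) = 0.4644
−0.22·log₂(0.22) = 0.4806
Sum ≈ 2.6337 → 2.634 bits.

2.634 bits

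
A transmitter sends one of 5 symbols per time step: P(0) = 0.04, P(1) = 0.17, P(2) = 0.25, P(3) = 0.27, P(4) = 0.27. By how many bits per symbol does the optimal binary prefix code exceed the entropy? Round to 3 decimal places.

0.070 bits

Entropy H = −Σ p log₂ p ≈ 2.1404 bits.
Huffman merges: 1/25+17/100→21/100; 21/100+1/4→23/50; 27/100+27/100→27/50; 23/50+27/50→1. L = 221/100 ≈ 2.2100.
L − H = 2.2100 − 2.1404 = 0.070 bits.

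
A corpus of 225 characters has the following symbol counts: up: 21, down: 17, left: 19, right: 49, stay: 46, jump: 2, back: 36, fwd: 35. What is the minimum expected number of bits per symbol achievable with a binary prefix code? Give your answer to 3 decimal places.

Probabilities are the counts divided by 225.
Repeatedly combine the two least-probable nodes; the expected code length is the sum of the merged weights.
merge 2/225 + 17/225 → 19/225
merge 19/225 + 19/225 → 38/225
merge 7/75 + 7/45 → 56/225
merge 4/25 + 38/225 → 74/225
merge 46/225 + 49/225 → 19/45
merge 56/225 + 74/225 → 26/45
merge 19/45 + 26/45 → 1
L = 19/225 + 38/225 + 56/225 + 74/225 + 19/45 + 26/45 + 1 = 637/225 ≈ 2.831 bits/symbol.

2.831 bits/symbol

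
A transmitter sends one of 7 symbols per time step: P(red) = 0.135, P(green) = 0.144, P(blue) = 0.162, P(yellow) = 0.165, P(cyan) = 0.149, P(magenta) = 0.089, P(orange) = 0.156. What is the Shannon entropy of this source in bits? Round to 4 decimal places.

H = −Σ pᵢ log₂ pᵢ.
−0.135·log₂(0.135) = 0.3900
−0.144·log₂(0.144) = 0.4026
−0.162·log₂(0.162) = 0.4254
−0.165·log₂(0.165) = 0.4289
−0.149·log₂(0.149) = 0.4092
−0.089·log₂(0.089) = 0.3106
−0.156·log₂(0.156) = 0.4181
Sum ≈ 2.7849 → 2.7849 bits.

2.7849 bits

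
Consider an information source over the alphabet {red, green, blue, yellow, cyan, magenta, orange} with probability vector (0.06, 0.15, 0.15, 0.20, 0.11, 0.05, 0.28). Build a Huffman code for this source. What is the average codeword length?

2.63 bits/symbol

Repeatedly combine the two least-probable nodes; the expected code length is the sum of the merged weights.
merge 1/20 + 3/50 → 11/100
merge 11/100 + 11/100 → 11/50
merge 3/20 + 3/20 → 3/10
merge 1/5 + 11/50 → 21/50
merge 7/25 + 3/10 → 29/50
merge 21/50 + 29/50 → 1
L = 11/100 + 11/50 + 3/10 + 21/50 + 29/50 + 1 = 263/100 = 2.63 bits/symbol.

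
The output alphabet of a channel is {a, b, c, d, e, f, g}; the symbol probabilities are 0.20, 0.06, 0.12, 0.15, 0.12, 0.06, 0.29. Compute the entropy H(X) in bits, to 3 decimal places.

H = −Σ pᵢ log₂ pᵢ.
−0.20·log₂(0.20) = 0.4644
−0.06·log₂(0.06) = 0.2435
−0.12·log₂(0.12) = 0.3671
−0.15·log₂(0.15) = 0.4105
−0.12·log₂(0.12) = 0.3671
−0.06·log₂(0.06) = 0.2435
−0.29·log₂(0.29) = 0.5179
Sum ≈ 2.6140 → 2.614 bits.

2.614 bits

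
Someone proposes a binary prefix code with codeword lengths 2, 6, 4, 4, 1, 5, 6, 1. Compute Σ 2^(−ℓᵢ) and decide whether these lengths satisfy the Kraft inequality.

1.4375; no

With common denominator 2^6 = 64: Σ 2^(−ℓᵢ) = 16/64 + 1/64 + 4/64 + 4/64 + 32/64 + 2/64 + 1/64 + 32/64 = 92/64 = 1.4375.
Kraft's inequality requires Σ ≤ 1; here Σ = 1.4375 > 1, so no such prefix code exists.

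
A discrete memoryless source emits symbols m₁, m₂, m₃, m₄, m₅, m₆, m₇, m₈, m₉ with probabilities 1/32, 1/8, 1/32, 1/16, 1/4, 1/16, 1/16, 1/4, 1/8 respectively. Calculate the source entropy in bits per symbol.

2.8125 bits

Each probability is a power of 1/2, so log₂(1/p) is an integer.
H = Σ p·log₂(1/p) = 1/32·5 + 1/8·3 + 1/32·5 + 1/16·4 + 1/4·2 + 1/16·4 + 1/16·4 + 1/4·2 + 1/8·3 = 2.8125 bits.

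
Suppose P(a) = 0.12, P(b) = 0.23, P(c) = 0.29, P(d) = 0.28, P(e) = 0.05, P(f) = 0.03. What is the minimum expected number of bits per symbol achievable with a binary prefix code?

Repeatedly combine the two least-probable nodes; the expected code length is the sum of the merged weights.
merge 3/100 + 1/20 → 2/25
merge 2/25 + 3/25 → 1/5
merge 1/5 + 23/100 → 43/100
merge 7/25 + 29/100 → 57/100
merge 43/100 + 57/100 → 1
L = 2/25 + 1/5 + 43/100 + 57/100 + 1 = 57/25 = 2.28 bits/symbol.

2.28 bits/symbol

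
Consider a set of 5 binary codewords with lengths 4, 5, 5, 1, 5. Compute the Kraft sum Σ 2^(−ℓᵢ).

With common denominator 2^5 = 32: Σ 2^(−ℓᵢ) = 2/32 + 1/32 + 1/32 + 16/32 + 1/32 = 21/32 = 0.65625.

0.65625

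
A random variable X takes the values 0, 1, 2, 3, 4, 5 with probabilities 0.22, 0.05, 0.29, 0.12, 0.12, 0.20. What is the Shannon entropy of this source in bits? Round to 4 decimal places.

H = −Σ pᵢ log₂ pᵢ.
−0.22·log₂(0.22) = 0.4806
−0.05·log₂(0.05) = 0.2161
−0.29·log₂(0.29) = 0.5179
−0.12·log₂(0.12) = 0.3671
−0.12·log₂(0.12) = 0.3671
−0.20·log₂(0.20) = 0.4644
Sum ≈ 2.4131 → 2.4131 bits.

2.4131 bits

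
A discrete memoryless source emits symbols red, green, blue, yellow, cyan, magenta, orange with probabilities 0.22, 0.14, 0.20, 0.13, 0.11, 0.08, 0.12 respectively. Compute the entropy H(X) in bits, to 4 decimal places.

H = −Σ pᵢ log₂ pᵢ.
−0.22·log₂(0.22) = 0.4806
−0.14·log₂(0.14) = 0.3971
−0.20·log₂(0.20) = 0.4644
−0.13·log₂(0.13) = 0.3826
−0.11·log₂(0.11) = 0.3503
−0.08·log₂(0.08) = 0.2915
−0.12·log₂(0.12) = 0.3671
Sum ≈ 2.7336 → 2.7336 bits.

2.7336 bits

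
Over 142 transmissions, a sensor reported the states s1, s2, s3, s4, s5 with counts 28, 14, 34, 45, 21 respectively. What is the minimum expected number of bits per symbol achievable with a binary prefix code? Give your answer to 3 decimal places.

2.246 bits/symbol

Probabilities are the counts divided by 142.
Repeatedly combine the two least-probable nodes; the expected code length is the sum of the merged weights.
merge 7/71 + 21/142 → 35/142
merge 14/71 + 17/71 → 31/71
merge 35/142 + 45/142 → 40/71
merge 31/71 + 40/71 → 1
L = 35/142 + 31/71 + 40/71 + 1 = 319/142 ≈ 2.246 bits/symbol.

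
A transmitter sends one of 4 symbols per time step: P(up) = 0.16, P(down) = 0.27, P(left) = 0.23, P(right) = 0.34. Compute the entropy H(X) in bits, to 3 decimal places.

H = −Σ pᵢ log₂ pᵢ.
−0.16·log₂(0.16) = 0.4230
−0.27·log₂(0.27) = 0.5100
−0.23·log₂(0.23) = 0.4877
−0.34·log₂(0.34) = 0.5292
Sum ≈ 1.9499 → 1.950 bits.

1.950 bits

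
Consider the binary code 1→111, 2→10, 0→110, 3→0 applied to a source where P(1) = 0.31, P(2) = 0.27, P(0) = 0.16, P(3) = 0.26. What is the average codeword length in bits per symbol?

2.21 bits/symbol

L̄ = Σ pᵢ·ℓᵢ = 0.31·3 + 0.27·2 + 0.16·3 + 0.26·1 = 2.21 bits/symbol.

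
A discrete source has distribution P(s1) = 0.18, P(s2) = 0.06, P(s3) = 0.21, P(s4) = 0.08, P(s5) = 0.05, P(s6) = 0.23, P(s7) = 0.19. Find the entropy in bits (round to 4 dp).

2.6122 bits

H = −Σ pᵢ log₂ pᵢ.
−0.18·log₂(0.18) = 0.4453
−0.06·log₂(0.06) = 0.2435
−0.21·log₂(0.21) = 0.4728
−0.08·log₂(0.08) = 0.2915
−0.05·log₂(0.05) = 0.2161
−0.23·log₂(0.23) = 0.4877
−0.19·log₂(0.19) = 0.4552
Sum ≈ 2.6122 → 2.6122 bits.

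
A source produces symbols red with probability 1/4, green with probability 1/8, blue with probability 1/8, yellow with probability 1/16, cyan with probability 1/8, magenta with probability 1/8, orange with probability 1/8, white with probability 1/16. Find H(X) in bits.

Each probability is a power of 1/2, so log₂(1/p) is an integer.
H = Σ p·log₂(1/p) = 1/4·2 + 1/8·3 + 1/8·3 + 1/16·4 + 1/8·3 + 1/8·3 + 1/8·3 + 1/16·4 = 2.875 bits.

2.875 bits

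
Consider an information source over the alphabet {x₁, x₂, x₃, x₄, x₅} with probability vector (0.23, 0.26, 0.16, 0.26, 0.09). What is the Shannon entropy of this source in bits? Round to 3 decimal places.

H = −Σ pᵢ log₂ pᵢ.
−0.23·log₂(0.23) = 0.4877
−0.26·log₂(0.26) = 0.5053
−0.16·log₂(0.16) = 0.4230
−0.26·log₂(0.26) = 0.5053
−0.09·log₂(0.09) = 0.3127
Sum ≈ 2.2339 → 2.234 bits.

2.234 bits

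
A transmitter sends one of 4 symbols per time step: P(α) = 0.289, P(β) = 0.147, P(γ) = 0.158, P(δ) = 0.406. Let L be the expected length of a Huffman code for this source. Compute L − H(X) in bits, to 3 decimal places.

Entropy H = −Σ p log₂ p ≈ 1.8728 bits.
Huffman merges: 147/1000+79/500→61/200; 289/1000+61/200→297/500; 203/500+297/500→1. L = 1899/1000 ≈ 1.8990.
L − H = 1.8990 − 1.8728 = 0.026 bits.

0.026 bits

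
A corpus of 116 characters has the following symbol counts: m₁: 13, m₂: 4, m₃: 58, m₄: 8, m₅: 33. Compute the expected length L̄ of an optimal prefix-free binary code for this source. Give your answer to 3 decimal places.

1.819 bits/symbol

Probabilities are the counts divided by 116.
Repeatedly combine the two least-probable nodes; the expected code length is the sum of the merged weights.
merge 1/29 + 2/29 → 3/29
merge 3/29 + 13/116 → 25/116
merge 25/116 + 33/116 → 1/2
merge 1/2 + 1/2 → 1
L = 3/29 + 25/116 + 1/2 + 1 = 211/116 ≈ 1.819 bits/symbol.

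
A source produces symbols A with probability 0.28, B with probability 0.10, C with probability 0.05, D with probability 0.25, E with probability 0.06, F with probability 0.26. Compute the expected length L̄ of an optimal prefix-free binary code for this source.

2.32 bits/symbol

Repeatedly combine the two least-probable nodes; the expected code length is the sum of the merged weights.
merge 1/20 + 3/50 → 11/100
merge 1/10 + 11/100 → 21/100
merge 21/100 + 1/4 → 23/50
merge 13/50 + 7/25 → 27/50
merge 23/50 + 27/50 → 1
L = 11/100 + 21/100 + 23/50 + 27/50 + 1 = 58/25 = 2.32 bits/symbol.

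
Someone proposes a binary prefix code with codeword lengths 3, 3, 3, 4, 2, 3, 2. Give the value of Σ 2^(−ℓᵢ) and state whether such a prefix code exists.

With common denominator 2^4 = 16: Σ 2^(−ℓᵢ) = 2/16 + 2/16 + 2/16 + 1/16 + 4/16 + 2/16 + 4/16 = 17/16 = 1.0625.
Kraft's inequality requires Σ ≤ 1; here Σ = 1.0625 > 1, so no such prefix code exists.

1.0625; no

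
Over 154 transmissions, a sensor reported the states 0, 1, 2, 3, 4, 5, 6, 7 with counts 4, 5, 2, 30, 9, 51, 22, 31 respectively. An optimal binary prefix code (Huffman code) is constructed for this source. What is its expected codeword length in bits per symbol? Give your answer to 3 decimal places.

2.513 bits/symbol

Probabilities are the counts divided by 154.
Repeatedly combine the two least-probable nodes; the expected code length is the sum of the merged weights.
merge 1/77 + 2/77 → 3/77
merge 5/154 + 3/77 → 1/14
merge 9/154 + 1/14 → 10/77
merge 10/77 + 1/7 → 3/11
merge 15/77 + 31/154 → 61/154
merge 3/11 + 51/154 → 93/154
merge 61/154 + 93/154 → 1
L = 3/77 + 1/14 + 10/77 + 3/11 + 61/154 + 93/154 + 1 = 387/154 ≈ 2.513 bits/symbol.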